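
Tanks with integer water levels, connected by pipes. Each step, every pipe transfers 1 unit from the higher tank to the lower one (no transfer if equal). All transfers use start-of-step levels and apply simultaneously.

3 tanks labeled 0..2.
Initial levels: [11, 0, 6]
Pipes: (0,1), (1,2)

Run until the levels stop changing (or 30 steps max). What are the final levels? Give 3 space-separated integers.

Answer: 6 5 6

Derivation:
Step 1: flows [0->1,2->1] -> levels [10 2 5]
Step 2: flows [0->1,2->1] -> levels [9 4 4]
Step 3: flows [0->1,1=2] -> levels [8 5 4]
Step 4: flows [0->1,1->2] -> levels [7 5 5]
Step 5: flows [0->1,1=2] -> levels [6 6 5]
Step 6: flows [0=1,1->2] -> levels [6 5 6]
Step 7: flows [0->1,2->1] -> levels [5 7 5]
Step 8: flows [1->0,1->2] -> levels [6 5 6]
  -> period-2 cycle: step 8 state = step 6 state; never stabilizes
  -> state at step 30: (30-6) mod 2 = 0, same as step 6 -> [6 5 6]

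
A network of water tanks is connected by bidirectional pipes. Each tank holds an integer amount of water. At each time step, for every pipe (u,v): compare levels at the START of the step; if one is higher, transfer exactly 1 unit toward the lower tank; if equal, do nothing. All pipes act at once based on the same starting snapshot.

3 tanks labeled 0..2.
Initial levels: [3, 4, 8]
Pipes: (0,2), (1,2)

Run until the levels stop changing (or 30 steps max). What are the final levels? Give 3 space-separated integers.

Step 1: flows [2->0,2->1] -> levels [4 5 6]
Step 2: flows [2->0,2->1] -> levels [5 6 4]
Step 3: flows [0->2,1->2] -> levels [4 5 6]
  -> period-2 cycle: step 3 state = step 1 state; never stabilizes
  -> state at step 30: (30-1) mod 2 = 1, same as step 2 -> [5 6 4]

Answer: 5 6 4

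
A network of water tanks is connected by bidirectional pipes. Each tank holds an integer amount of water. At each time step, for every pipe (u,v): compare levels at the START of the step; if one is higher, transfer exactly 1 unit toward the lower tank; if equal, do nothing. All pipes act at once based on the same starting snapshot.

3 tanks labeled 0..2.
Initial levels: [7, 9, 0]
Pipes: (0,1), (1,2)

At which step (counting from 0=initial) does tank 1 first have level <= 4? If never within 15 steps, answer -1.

Answer: 7

Derivation:
Step 1: flows [1->0,1->2] -> levels [8 7 1]
Step 2: flows [0->1,1->2] -> levels [7 7 2]
Step 3: flows [0=1,1->2] -> levels [7 6 3]
Step 4: flows [0->1,1->2] -> levels [6 6 4]
Step 5: flows [0=1,1->2] -> levels [6 5 5]
Step 6: flows [0->1,1=2] -> levels [5 6 5]
Step 7: flows [1->0,1->2] -> levels [6 4 6]
Tank 1 first reaches <=4 at step 7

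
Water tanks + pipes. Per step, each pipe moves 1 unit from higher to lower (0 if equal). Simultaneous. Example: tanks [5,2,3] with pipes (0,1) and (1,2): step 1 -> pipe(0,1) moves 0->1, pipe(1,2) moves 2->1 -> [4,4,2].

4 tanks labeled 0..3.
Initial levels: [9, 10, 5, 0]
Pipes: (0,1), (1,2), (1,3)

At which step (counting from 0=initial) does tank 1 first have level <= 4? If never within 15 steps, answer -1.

Answer: 6

Derivation:
Step 1: flows [1->0,1->2,1->3] -> levels [10 7 6 1]
Step 2: flows [0->1,1->2,1->3] -> levels [9 6 7 2]
Step 3: flows [0->1,2->1,1->3] -> levels [8 7 6 3]
Step 4: flows [0->1,1->2,1->3] -> levels [7 6 7 4]
Step 5: flows [0->1,2->1,1->3] -> levels [6 7 6 5]
Step 6: flows [1->0,1->2,1->3] -> levels [7 4 7 6]
Tank 1 first reaches <=4 at step 6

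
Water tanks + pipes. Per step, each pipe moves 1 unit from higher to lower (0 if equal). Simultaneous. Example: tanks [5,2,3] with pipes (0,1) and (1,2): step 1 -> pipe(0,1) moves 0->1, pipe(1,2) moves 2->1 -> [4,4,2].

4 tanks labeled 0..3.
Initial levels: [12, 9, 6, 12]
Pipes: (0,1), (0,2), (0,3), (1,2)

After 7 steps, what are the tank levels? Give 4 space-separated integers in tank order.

Answer: 11 9 9 10

Derivation:
Step 1: flows [0->1,0->2,0=3,1->2] -> levels [10 9 8 12]
Step 2: flows [0->1,0->2,3->0,1->2] -> levels [9 9 10 11]
Step 3: flows [0=1,2->0,3->0,2->1] -> levels [11 10 8 10]
Step 4: flows [0->1,0->2,0->3,1->2] -> levels [8 10 10 11]
Step 5: flows [1->0,2->0,3->0,1=2] -> levels [11 9 9 10]
Step 6: flows [0->1,0->2,0->3,1=2] -> levels [8 10 10 11]
  -> period-2 cycle: step 6 state = step 4 state
  -> state at step 7: (7-4) mod 2 = 1, same as step 5 -> [11 9 9 10]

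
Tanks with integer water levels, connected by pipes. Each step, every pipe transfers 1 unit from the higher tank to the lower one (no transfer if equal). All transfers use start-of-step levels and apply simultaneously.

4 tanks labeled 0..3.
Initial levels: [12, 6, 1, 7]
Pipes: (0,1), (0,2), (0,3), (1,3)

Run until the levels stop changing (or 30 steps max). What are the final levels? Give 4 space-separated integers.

Answer: 8 6 6 6

Derivation:
Step 1: flows [0->1,0->2,0->3,3->1] -> levels [9 8 2 7]
Step 2: flows [0->1,0->2,0->3,1->3] -> levels [6 8 3 9]
Step 3: flows [1->0,0->2,3->0,3->1] -> levels [7 8 4 7]
Step 4: flows [1->0,0->2,0=3,1->3] -> levels [7 6 5 8]
Step 5: flows [0->1,0->2,3->0,3->1] -> levels [6 8 6 6]
Step 6: flows [1->0,0=2,0=3,1->3] -> levels [7 6 6 7]
Step 7: flows [0->1,0->2,0=3,3->1] -> levels [5 8 7 6]
Step 8: flows [1->0,2->0,3->0,1->3] -> levels [8 6 6 6]
Step 9: flows [0->1,0->2,0->3,1=3] -> levels [5 7 7 7]
Step 10: flows [1->0,2->0,3->0,1=3] -> levels [8 6 6 6]
  -> period-2 cycle: step 10 state = step 8 state; never stabilizes
  -> state at step 30: (30-8) mod 2 = 0, same as step 8 -> [8 6 6 6]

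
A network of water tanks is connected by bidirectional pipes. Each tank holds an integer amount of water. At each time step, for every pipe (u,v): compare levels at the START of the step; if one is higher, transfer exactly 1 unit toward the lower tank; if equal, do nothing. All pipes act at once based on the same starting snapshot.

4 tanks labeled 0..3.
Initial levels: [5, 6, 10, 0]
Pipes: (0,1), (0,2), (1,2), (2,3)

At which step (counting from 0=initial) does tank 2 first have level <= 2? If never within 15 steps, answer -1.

Step 1: flows [1->0,2->0,2->1,2->3] -> levels [7 6 7 1]
Step 2: flows [0->1,0=2,2->1,2->3] -> levels [6 8 5 2]
Step 3: flows [1->0,0->2,1->2,2->3] -> levels [6 6 6 3]
Step 4: flows [0=1,0=2,1=2,2->3] -> levels [6 6 5 4]
Step 5: flows [0=1,0->2,1->2,2->3] -> levels [5 5 6 5]
Step 6: flows [0=1,2->0,2->1,2->3] -> levels [6 6 3 6]
Step 7: flows [0=1,0->2,1->2,3->2] -> levels [5 5 6 5]
  -> period-2 cycle (repeats step 5); tank 2 never drops to <=2
Tank 2 never reaches <=2 within 15 steps

Answer: -1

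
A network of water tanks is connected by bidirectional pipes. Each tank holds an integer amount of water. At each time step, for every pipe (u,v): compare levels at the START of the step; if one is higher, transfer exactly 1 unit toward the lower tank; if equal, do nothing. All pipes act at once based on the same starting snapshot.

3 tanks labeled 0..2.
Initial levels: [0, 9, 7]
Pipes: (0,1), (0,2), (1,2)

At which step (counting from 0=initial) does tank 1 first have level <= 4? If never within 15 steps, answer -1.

Step 1: flows [1->0,2->0,1->2] -> levels [2 7 7]
Step 2: flows [1->0,2->0,1=2] -> levels [4 6 6]
Step 3: flows [1->0,2->0,1=2] -> levels [6 5 5]
Step 4: flows [0->1,0->2,1=2] -> levels [4 6 6]
  -> period-2 cycle (repeats step 2); tank 1 never drops to <=4
Tank 1 never reaches <=4 within 15 steps

Answer: -1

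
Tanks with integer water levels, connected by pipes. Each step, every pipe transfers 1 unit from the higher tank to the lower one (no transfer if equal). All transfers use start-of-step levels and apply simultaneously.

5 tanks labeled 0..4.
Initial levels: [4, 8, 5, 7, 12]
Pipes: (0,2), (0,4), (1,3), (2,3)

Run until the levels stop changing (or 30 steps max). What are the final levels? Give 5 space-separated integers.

Step 1: flows [2->0,4->0,1->3,3->2] -> levels [6 7 5 7 11]
Step 2: flows [0->2,4->0,1=3,3->2] -> levels [6 7 7 6 10]
Step 3: flows [2->0,4->0,1->3,2->3] -> levels [8 6 5 8 9]
Step 4: flows [0->2,4->0,3->1,3->2] -> levels [8 7 7 6 8]
Step 5: flows [0->2,0=4,1->3,2->3] -> levels [7 6 7 8 8]
Step 6: flows [0=2,4->0,3->1,3->2] -> levels [8 7 8 6 7]
Step 7: flows [0=2,0->4,1->3,2->3] -> levels [7 6 7 8 8]
  -> period-2 cycle: step 7 state = step 5 state; never stabilizes
  -> state at step 30: (30-5) mod 2 = 1, same as step 6 -> [8 7 8 6 7]

Answer: 8 7 8 6 7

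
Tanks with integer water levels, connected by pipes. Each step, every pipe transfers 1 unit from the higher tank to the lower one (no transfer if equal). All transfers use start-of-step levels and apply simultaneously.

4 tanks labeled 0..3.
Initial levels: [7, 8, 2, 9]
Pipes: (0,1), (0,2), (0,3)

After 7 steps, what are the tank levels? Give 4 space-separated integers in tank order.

Answer: 8 6 6 6

Derivation:
Step 1: flows [1->0,0->2,3->0] -> levels [8 7 3 8]
Step 2: flows [0->1,0->2,0=3] -> levels [6 8 4 8]
Step 3: flows [1->0,0->2,3->0] -> levels [7 7 5 7]
Step 4: flows [0=1,0->2,0=3] -> levels [6 7 6 7]
Step 5: flows [1->0,0=2,3->0] -> levels [8 6 6 6]
Step 6: flows [0->1,0->2,0->3] -> levels [5 7 7 7]
Step 7: flows [1->0,2->0,3->0] -> levels [8 6 6 6]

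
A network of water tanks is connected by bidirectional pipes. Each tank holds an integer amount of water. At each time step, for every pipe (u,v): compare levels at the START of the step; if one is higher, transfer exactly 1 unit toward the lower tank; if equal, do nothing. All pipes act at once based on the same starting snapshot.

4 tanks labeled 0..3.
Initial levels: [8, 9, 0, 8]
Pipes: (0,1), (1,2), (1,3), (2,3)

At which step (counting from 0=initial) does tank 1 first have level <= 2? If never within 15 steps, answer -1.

Step 1: flows [1->0,1->2,1->3,3->2] -> levels [9 6 2 8]
Step 2: flows [0->1,1->2,3->1,3->2] -> levels [8 7 4 6]
Step 3: flows [0->1,1->2,1->3,3->2] -> levels [7 6 6 6]
Step 4: flows [0->1,1=2,1=3,2=3] -> levels [6 7 6 6]
Step 5: flows [1->0,1->2,1->3,2=3] -> levels [7 4 7 7]
Step 6: flows [0->1,2->1,3->1,2=3] -> levels [6 7 6 6]
  -> period-2 cycle (repeats step 4); tank 1 never drops to <=2
Tank 1 never reaches <=2 within 15 steps

Answer: -1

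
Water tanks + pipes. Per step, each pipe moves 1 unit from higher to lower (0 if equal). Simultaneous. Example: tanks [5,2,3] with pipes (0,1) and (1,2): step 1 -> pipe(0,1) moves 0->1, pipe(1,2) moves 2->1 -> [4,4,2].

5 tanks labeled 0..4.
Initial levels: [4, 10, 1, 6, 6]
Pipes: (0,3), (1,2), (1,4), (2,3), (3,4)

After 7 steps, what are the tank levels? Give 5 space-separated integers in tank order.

Step 1: flows [3->0,1->2,1->4,3->2,3=4] -> levels [5 8 3 4 7]
Step 2: flows [0->3,1->2,1->4,3->2,4->3] -> levels [4 6 5 5 7]
Step 3: flows [3->0,1->2,4->1,2=3,4->3] -> levels [5 6 6 5 5]
Step 4: flows [0=3,1=2,1->4,2->3,3=4] -> levels [5 5 5 6 6]
Step 5: flows [3->0,1=2,4->1,3->2,3=4] -> levels [6 6 6 4 5]
Step 6: flows [0->3,1=2,1->4,2->3,4->3] -> levels [5 5 5 7 5]
Step 7: flows [3->0,1=2,1=4,3->2,3->4] -> levels [6 5 6 4 6]

Answer: 6 5 6 4 6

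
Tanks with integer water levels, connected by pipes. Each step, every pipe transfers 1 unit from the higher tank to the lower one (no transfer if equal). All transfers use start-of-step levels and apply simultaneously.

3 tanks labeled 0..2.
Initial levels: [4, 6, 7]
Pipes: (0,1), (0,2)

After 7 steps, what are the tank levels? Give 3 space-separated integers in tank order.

Step 1: flows [1->0,2->0] -> levels [6 5 6]
Step 2: flows [0->1,0=2] -> levels [5 6 6]
Step 3: flows [1->0,2->0] -> levels [7 5 5]
Step 4: flows [0->1,0->2] -> levels [5 6 6]
  -> period-2 cycle: step 4 state = step 2 state
  -> state at step 7: (7-2) mod 2 = 1, same as step 3 -> [7 5 5]

Answer: 7 5 5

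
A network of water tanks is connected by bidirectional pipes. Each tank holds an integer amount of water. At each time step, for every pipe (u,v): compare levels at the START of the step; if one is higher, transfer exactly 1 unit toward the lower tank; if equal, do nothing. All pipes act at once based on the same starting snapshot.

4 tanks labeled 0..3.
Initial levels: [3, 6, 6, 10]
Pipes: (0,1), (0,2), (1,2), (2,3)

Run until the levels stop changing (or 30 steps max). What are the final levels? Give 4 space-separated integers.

Answer: 6 6 5 8

Derivation:
Step 1: flows [1->0,2->0,1=2,3->2] -> levels [5 5 6 9]
Step 2: flows [0=1,2->0,2->1,3->2] -> levels [6 6 5 8]
Step 3: flows [0=1,0->2,1->2,3->2] -> levels [5 5 8 7]
Step 4: flows [0=1,2->0,2->1,2->3] -> levels [6 6 5 8]
  -> period-2 cycle: step 4 state = step 2 state; never stabilizes
  -> state at step 30: (30-2) mod 2 = 0, same as step 2 -> [6 6 5 8]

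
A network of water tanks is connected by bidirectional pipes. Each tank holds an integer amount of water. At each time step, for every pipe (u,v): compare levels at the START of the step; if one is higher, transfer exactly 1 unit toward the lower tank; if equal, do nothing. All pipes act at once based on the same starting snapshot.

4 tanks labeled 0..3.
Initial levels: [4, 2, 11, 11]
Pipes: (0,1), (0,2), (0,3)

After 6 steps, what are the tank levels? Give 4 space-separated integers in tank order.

Step 1: flows [0->1,2->0,3->0] -> levels [5 3 10 10]
Step 2: flows [0->1,2->0,3->0] -> levels [6 4 9 9]
Step 3: flows [0->1,2->0,3->0] -> levels [7 5 8 8]
Step 4: flows [0->1,2->0,3->0] -> levels [8 6 7 7]
Step 5: flows [0->1,0->2,0->3] -> levels [5 7 8 8]
Step 6: flows [1->0,2->0,3->0] -> levels [8 6 7 7]

Answer: 8 6 7 7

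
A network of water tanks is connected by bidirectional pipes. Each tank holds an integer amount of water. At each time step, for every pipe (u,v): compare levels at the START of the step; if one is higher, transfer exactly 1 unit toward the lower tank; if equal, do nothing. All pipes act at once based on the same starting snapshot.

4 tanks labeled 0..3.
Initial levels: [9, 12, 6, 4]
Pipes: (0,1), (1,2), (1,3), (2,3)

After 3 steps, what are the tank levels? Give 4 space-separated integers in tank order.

Answer: 8 7 8 8

Derivation:
Step 1: flows [1->0,1->2,1->3,2->3] -> levels [10 9 6 6]
Step 2: flows [0->1,1->2,1->3,2=3] -> levels [9 8 7 7]
Step 3: flows [0->1,1->2,1->3,2=3] -> levels [8 7 8 8]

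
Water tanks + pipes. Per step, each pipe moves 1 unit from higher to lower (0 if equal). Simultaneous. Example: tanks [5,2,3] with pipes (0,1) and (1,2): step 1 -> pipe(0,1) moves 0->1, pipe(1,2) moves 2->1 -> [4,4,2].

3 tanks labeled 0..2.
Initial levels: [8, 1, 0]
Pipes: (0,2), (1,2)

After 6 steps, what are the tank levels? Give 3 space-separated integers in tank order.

Answer: 3 3 3

Derivation:
Step 1: flows [0->2,1->2] -> levels [7 0 2]
Step 2: flows [0->2,2->1] -> levels [6 1 2]
Step 3: flows [0->2,2->1] -> levels [5 2 2]
Step 4: flows [0->2,1=2] -> levels [4 2 3]
Step 5: flows [0->2,2->1] -> levels [3 3 3]
Step 6: flows [0=2,1=2] -> levels [3 3 3]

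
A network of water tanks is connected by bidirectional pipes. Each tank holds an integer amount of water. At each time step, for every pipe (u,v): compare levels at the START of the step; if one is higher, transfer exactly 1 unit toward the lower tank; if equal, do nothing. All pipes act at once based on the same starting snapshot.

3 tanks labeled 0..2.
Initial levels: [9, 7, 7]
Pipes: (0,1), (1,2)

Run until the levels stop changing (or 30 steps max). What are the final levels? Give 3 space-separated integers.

Step 1: flows [0->1,1=2] -> levels [8 8 7]
Step 2: flows [0=1,1->2] -> levels [8 7 8]
Step 3: flows [0->1,2->1] -> levels [7 9 7]
Step 4: flows [1->0,1->2] -> levels [8 7 8]
  -> period-2 cycle: step 4 state = step 2 state; never stabilizes
  -> state at step 30: (30-2) mod 2 = 0, same as step 2 -> [8 7 8]

Answer: 8 7 8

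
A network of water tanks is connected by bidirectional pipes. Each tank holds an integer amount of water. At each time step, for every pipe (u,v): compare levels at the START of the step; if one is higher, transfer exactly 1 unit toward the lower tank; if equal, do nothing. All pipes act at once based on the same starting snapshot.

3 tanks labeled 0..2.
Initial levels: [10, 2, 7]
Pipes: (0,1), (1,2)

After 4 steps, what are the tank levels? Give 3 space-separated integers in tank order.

Answer: 6 7 6

Derivation:
Step 1: flows [0->1,2->1] -> levels [9 4 6]
Step 2: flows [0->1,2->1] -> levels [8 6 5]
Step 3: flows [0->1,1->2] -> levels [7 6 6]
Step 4: flows [0->1,1=2] -> levels [6 7 6]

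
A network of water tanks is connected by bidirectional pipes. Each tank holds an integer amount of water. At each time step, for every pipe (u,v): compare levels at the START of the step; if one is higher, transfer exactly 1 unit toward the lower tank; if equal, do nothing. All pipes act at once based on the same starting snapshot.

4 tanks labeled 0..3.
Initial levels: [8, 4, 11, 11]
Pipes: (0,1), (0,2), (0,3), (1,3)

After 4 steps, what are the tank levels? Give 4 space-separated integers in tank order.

Answer: 10 8 8 8

Derivation:
Step 1: flows [0->1,2->0,3->0,3->1] -> levels [9 6 10 9]
Step 2: flows [0->1,2->0,0=3,3->1] -> levels [9 8 9 8]
Step 3: flows [0->1,0=2,0->3,1=3] -> levels [7 9 9 9]
Step 4: flows [1->0,2->0,3->0,1=3] -> levels [10 8 8 8]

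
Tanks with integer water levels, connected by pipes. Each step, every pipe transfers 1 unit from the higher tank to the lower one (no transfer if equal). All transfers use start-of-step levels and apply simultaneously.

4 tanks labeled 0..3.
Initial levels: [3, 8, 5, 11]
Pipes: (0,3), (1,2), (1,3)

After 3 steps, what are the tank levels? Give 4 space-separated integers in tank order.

Answer: 6 6 8 7

Derivation:
Step 1: flows [3->0,1->2,3->1] -> levels [4 8 6 9]
Step 2: flows [3->0,1->2,3->1] -> levels [5 8 7 7]
Step 3: flows [3->0,1->2,1->3] -> levels [6 6 8 7]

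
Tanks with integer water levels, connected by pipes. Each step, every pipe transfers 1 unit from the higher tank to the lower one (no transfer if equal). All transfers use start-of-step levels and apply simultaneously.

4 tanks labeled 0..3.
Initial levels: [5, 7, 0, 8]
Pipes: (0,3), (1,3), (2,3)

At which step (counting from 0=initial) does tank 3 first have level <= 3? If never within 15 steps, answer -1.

Step 1: flows [3->0,3->1,3->2] -> levels [6 8 1 5]
Step 2: flows [0->3,1->3,3->2] -> levels [5 7 2 6]
Step 3: flows [3->0,1->3,3->2] -> levels [6 6 3 5]
Step 4: flows [0->3,1->3,3->2] -> levels [5 5 4 6]
Step 5: flows [3->0,3->1,3->2] -> levels [6 6 5 3]
Tank 3 first reaches <=3 at step 5

Answer: 5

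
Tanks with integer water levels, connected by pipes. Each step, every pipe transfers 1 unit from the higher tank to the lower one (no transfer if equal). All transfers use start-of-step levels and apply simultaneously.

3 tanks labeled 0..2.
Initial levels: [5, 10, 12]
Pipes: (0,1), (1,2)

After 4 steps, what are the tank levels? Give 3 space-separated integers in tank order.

Answer: 9 9 9

Derivation:
Step 1: flows [1->0,2->1] -> levels [6 10 11]
Step 2: flows [1->0,2->1] -> levels [7 10 10]
Step 3: flows [1->0,1=2] -> levels [8 9 10]
Step 4: flows [1->0,2->1] -> levels [9 9 9]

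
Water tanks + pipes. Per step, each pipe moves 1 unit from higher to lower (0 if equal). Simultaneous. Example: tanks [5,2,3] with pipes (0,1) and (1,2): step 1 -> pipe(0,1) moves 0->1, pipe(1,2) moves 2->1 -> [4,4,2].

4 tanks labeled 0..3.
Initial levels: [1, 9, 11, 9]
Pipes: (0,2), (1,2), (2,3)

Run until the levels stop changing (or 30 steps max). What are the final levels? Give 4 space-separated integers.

Answer: 7 7 9 7

Derivation:
Step 1: flows [2->0,2->1,2->3] -> levels [2 10 8 10]
Step 2: flows [2->0,1->2,3->2] -> levels [3 9 9 9]
Step 3: flows [2->0,1=2,2=3] -> levels [4 9 8 9]
Step 4: flows [2->0,1->2,3->2] -> levels [5 8 9 8]
Step 5: flows [2->0,2->1,2->3] -> levels [6 9 6 9]
Step 6: flows [0=2,1->2,3->2] -> levels [6 8 8 8]
Step 7: flows [2->0,1=2,2=3] -> levels [7 8 7 8]
Step 8: flows [0=2,1->2,3->2] -> levels [7 7 9 7]
Step 9: flows [2->0,2->1,2->3] -> levels [8 8 6 8]
Step 10: flows [0->2,1->2,3->2] -> levels [7 7 9 7]
  -> period-2 cycle: step 10 state = step 8 state; never stabilizes
  -> state at step 30: (30-8) mod 2 = 0, same as step 8 -> [7 7 9 7]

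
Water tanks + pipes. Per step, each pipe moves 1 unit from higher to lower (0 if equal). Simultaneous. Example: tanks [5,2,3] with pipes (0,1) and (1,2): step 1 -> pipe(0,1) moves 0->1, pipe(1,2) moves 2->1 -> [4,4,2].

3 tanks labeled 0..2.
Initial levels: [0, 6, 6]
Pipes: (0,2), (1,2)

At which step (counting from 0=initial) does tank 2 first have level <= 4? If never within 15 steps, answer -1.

Answer: 3

Derivation:
Step 1: flows [2->0,1=2] -> levels [1 6 5]
Step 2: flows [2->0,1->2] -> levels [2 5 5]
Step 3: flows [2->0,1=2] -> levels [3 5 4]
Tank 2 first reaches <=4 at step 3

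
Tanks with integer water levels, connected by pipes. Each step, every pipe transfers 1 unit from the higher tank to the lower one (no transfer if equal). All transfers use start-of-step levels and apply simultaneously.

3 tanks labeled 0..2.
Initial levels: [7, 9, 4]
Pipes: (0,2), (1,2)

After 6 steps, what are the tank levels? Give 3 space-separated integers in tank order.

Answer: 6 6 8

Derivation:
Step 1: flows [0->2,1->2] -> levels [6 8 6]
Step 2: flows [0=2,1->2] -> levels [6 7 7]
Step 3: flows [2->0,1=2] -> levels [7 7 6]
Step 4: flows [0->2,1->2] -> levels [6 6 8]
Step 5: flows [2->0,2->1] -> levels [7 7 6]
  -> period-2 cycle: step 5 state = step 3 state
  -> state at step 6: (6-3) mod 2 = 1, same as step 4 -> [6 6 8]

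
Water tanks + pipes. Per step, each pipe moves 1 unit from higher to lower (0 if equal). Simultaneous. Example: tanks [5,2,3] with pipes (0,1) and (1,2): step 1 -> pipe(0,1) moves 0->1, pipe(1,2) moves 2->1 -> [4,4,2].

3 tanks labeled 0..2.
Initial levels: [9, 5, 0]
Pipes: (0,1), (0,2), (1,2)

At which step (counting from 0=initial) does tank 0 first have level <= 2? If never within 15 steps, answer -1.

Step 1: flows [0->1,0->2,1->2] -> levels [7 5 2]
Step 2: flows [0->1,0->2,1->2] -> levels [5 5 4]
Step 3: flows [0=1,0->2,1->2] -> levels [4 4 6]
Step 4: flows [0=1,2->0,2->1] -> levels [5 5 4]
  -> period-2 cycle (repeats step 2); tank 0 never drops to <=2
Tank 0 never reaches <=2 within 15 steps

Answer: -1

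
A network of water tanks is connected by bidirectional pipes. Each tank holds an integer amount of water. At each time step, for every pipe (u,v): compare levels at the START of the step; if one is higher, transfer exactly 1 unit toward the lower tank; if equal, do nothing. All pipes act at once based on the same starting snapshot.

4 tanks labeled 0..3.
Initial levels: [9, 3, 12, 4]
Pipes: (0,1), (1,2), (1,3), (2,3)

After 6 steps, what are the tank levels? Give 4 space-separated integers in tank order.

Step 1: flows [0->1,2->1,3->1,2->3] -> levels [8 6 10 4]
Step 2: flows [0->1,2->1,1->3,2->3] -> levels [7 7 8 6]
Step 3: flows [0=1,2->1,1->3,2->3] -> levels [7 7 6 8]
Step 4: flows [0=1,1->2,3->1,3->2] -> levels [7 7 8 6]
  -> period-2 cycle: step 4 state = step 2 state
  -> state at step 6: (6-2) mod 2 = 0, same as step 2 -> [7 7 8 6]

Answer: 7 7 8 6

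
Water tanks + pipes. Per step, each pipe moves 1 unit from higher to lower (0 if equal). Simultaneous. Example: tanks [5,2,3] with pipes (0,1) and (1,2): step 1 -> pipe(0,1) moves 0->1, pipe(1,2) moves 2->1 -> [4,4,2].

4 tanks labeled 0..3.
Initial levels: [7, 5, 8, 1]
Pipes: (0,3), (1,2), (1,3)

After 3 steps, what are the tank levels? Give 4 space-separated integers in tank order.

Step 1: flows [0->3,2->1,1->3] -> levels [6 5 7 3]
Step 2: flows [0->3,2->1,1->3] -> levels [5 5 6 5]
Step 3: flows [0=3,2->1,1=3] -> levels [5 6 5 5]

Answer: 5 6 5 5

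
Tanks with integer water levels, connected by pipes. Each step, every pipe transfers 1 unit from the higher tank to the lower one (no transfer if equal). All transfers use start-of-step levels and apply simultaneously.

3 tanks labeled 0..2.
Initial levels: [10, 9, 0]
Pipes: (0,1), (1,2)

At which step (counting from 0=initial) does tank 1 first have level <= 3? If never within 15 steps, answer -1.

Step 1: flows [0->1,1->2] -> levels [9 9 1]
Step 2: flows [0=1,1->2] -> levels [9 8 2]
Step 3: flows [0->1,1->2] -> levels [8 8 3]
Step 4: flows [0=1,1->2] -> levels [8 7 4]
Step 5: flows [0->1,1->2] -> levels [7 7 5]
Step 6: flows [0=1,1->2] -> levels [7 6 6]
Step 7: flows [0->1,1=2] -> levels [6 7 6]
Step 8: flows [1->0,1->2] -> levels [7 5 7]
Step 9: flows [0->1,2->1] -> levels [6 7 6]
  -> period-2 cycle (repeats step 7); tank 1 never drops to <=3
Tank 1 never reaches <=3 within 15 steps

Answer: -1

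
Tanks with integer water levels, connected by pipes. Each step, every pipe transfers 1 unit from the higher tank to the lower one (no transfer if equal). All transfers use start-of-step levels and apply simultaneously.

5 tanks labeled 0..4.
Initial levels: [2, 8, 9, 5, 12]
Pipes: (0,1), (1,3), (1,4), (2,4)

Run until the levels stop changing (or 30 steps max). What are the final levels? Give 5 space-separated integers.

Answer: 7 6 7 7 9

Derivation:
Step 1: flows [1->0,1->3,4->1,4->2] -> levels [3 7 10 6 10]
Step 2: flows [1->0,1->3,4->1,2=4] -> levels [4 6 10 7 9]
Step 3: flows [1->0,3->1,4->1,2->4] -> levels [5 7 9 6 9]
Step 4: flows [1->0,1->3,4->1,2=4] -> levels [6 6 9 7 8]
Step 5: flows [0=1,3->1,4->1,2->4] -> levels [6 8 8 6 8]
Step 6: flows [1->0,1->3,1=4,2=4] -> levels [7 6 8 7 8]
Step 7: flows [0->1,3->1,4->1,2=4] -> levels [6 9 8 6 7]
Step 8: flows [1->0,1->3,1->4,2->4] -> levels [7 6 7 7 9]
Step 9: flows [0->1,3->1,4->1,4->2] -> levels [6 9 8 6 7]
  -> period-2 cycle: step 9 state = step 7 state; never stabilizes
  -> state at step 30: (30-7) mod 2 = 1, same as step 8 -> [7 6 7 7 9]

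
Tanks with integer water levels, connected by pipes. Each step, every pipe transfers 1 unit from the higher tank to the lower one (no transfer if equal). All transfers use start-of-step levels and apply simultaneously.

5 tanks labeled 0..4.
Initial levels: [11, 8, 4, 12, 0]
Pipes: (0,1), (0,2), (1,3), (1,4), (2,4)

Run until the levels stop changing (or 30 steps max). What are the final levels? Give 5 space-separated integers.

Step 1: flows [0->1,0->2,3->1,1->4,2->4] -> levels [9 9 4 11 2]
Step 2: flows [0=1,0->2,3->1,1->4,2->4] -> levels [8 9 4 10 4]
Step 3: flows [1->0,0->2,3->1,1->4,2=4] -> levels [8 8 5 9 5]
Step 4: flows [0=1,0->2,3->1,1->4,2=4] -> levels [7 8 6 8 6]
Step 5: flows [1->0,0->2,1=3,1->4,2=4] -> levels [7 6 7 8 7]
Step 6: flows [0->1,0=2,3->1,4->1,2=4] -> levels [6 9 7 7 6]
Step 7: flows [1->0,2->0,1->3,1->4,2->4] -> levels [8 6 5 8 8]
Step 8: flows [0->1,0->2,3->1,4->1,4->2] -> levels [6 9 7 7 6]
  -> period-2 cycle: step 8 state = step 6 state; never stabilizes
  -> state at step 30: (30-6) mod 2 = 0, same as step 6 -> [6 9 7 7 6]

Answer: 6 9 7 7 6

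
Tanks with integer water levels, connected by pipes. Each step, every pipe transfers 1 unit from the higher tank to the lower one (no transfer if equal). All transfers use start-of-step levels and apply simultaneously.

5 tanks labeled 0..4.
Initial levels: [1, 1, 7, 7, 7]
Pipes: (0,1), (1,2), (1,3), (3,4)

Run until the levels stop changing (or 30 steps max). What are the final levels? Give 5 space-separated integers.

Answer: 4 3 5 6 5

Derivation:
Step 1: flows [0=1,2->1,3->1,3=4] -> levels [1 3 6 6 7]
Step 2: flows [1->0,2->1,3->1,4->3] -> levels [2 4 5 6 6]
Step 3: flows [1->0,2->1,3->1,3=4] -> levels [3 5 4 5 6]
Step 4: flows [1->0,1->2,1=3,4->3] -> levels [4 3 5 6 5]
Step 5: flows [0->1,2->1,3->1,3->4] -> levels [3 6 4 4 6]
Step 6: flows [1->0,1->2,1->3,4->3] -> levels [4 3 5 6 5]
  -> period-2 cycle: step 6 state = step 4 state; never stabilizes
  -> state at step 30: (30-4) mod 2 = 0, same as step 4 -> [4 3 5 6 5]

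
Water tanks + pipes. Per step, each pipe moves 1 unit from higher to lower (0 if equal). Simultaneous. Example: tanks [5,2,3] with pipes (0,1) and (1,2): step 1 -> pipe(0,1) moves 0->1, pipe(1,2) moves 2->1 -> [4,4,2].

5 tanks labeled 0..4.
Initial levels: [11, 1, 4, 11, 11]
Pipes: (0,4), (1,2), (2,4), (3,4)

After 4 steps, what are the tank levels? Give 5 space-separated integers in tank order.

Answer: 10 4 5 10 9

Derivation:
Step 1: flows [0=4,2->1,4->2,3=4] -> levels [11 2 4 11 10]
Step 2: flows [0->4,2->1,4->2,3->4] -> levels [10 3 4 10 11]
Step 3: flows [4->0,2->1,4->2,4->3] -> levels [11 4 4 11 8]
Step 4: flows [0->4,1=2,4->2,3->4] -> levels [10 4 5 10 9]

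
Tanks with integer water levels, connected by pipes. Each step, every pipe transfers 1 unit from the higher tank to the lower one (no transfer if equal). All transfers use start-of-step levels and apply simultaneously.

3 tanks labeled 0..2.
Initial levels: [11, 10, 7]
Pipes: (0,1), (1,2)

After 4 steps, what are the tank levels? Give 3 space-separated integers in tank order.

Step 1: flows [0->1,1->2] -> levels [10 10 8]
Step 2: flows [0=1,1->2] -> levels [10 9 9]
Step 3: flows [0->1,1=2] -> levels [9 10 9]
Step 4: flows [1->0,1->2] -> levels [10 8 10]

Answer: 10 8 10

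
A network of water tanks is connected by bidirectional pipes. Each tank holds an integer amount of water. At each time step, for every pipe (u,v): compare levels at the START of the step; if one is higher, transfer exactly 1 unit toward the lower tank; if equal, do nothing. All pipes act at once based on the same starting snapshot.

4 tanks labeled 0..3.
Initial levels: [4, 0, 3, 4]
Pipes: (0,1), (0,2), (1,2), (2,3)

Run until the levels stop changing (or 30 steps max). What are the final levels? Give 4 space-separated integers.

Step 1: flows [0->1,0->2,2->1,3->2] -> levels [2 2 4 3]
Step 2: flows [0=1,2->0,2->1,2->3] -> levels [3 3 1 4]
Step 3: flows [0=1,0->2,1->2,3->2] -> levels [2 2 4 3]
  -> period-2 cycle: step 3 state = step 1 state; never stabilizes
  -> state at step 30: (30-1) mod 2 = 1, same as step 2 -> [3 3 1 4]

Answer: 3 3 1 4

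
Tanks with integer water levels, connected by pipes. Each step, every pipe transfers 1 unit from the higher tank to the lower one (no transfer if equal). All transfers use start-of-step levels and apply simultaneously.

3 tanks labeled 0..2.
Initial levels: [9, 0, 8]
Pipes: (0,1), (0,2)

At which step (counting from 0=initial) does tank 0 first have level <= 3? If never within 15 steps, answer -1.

Step 1: flows [0->1,0->2] -> levels [7 1 9]
Step 2: flows [0->1,2->0] -> levels [7 2 8]
Step 3: flows [0->1,2->0] -> levels [7 3 7]
Step 4: flows [0->1,0=2] -> levels [6 4 7]
Step 5: flows [0->1,2->0] -> levels [6 5 6]
Step 6: flows [0->1,0=2] -> levels [5 6 6]
Step 7: flows [1->0,2->0] -> levels [7 5 5]
Step 8: flows [0->1,0->2] -> levels [5 6 6]
  -> period-2 cycle (repeats step 6); tank 0 never drops to <=3
Tank 0 never reaches <=3 within 15 steps

Answer: -1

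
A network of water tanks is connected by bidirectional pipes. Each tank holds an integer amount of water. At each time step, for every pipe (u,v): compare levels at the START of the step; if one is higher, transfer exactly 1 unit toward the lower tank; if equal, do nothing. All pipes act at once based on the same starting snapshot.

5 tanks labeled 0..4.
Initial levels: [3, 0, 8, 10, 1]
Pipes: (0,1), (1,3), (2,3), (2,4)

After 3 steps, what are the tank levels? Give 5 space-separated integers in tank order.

Step 1: flows [0->1,3->1,3->2,2->4] -> levels [2 2 8 8 2]
Step 2: flows [0=1,3->1,2=3,2->4] -> levels [2 3 7 7 3]
Step 3: flows [1->0,3->1,2=3,2->4] -> levels [3 3 6 6 4]

Answer: 3 3 6 6 4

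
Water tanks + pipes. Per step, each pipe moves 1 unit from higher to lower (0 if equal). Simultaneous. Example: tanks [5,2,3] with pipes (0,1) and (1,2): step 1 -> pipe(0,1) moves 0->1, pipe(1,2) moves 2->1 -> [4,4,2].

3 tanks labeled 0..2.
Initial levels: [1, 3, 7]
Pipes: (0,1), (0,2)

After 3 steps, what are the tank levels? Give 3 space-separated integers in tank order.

Answer: 4 3 4

Derivation:
Step 1: flows [1->0,2->0] -> levels [3 2 6]
Step 2: flows [0->1,2->0] -> levels [3 3 5]
Step 3: flows [0=1,2->0] -> levels [4 3 4]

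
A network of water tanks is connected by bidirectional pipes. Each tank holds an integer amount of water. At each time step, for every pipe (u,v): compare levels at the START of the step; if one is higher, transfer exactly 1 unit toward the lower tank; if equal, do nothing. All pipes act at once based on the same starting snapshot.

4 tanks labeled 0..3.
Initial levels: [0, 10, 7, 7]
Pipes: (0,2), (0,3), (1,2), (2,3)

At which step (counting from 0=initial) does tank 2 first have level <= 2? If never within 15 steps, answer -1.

Step 1: flows [2->0,3->0,1->2,2=3] -> levels [2 9 7 6]
Step 2: flows [2->0,3->0,1->2,2->3] -> levels [4 8 6 6]
Step 3: flows [2->0,3->0,1->2,2=3] -> levels [6 7 6 5]
Step 4: flows [0=2,0->3,1->2,2->3] -> levels [5 6 6 7]
Step 5: flows [2->0,3->0,1=2,3->2] -> levels [7 6 6 5]
Step 6: flows [0->2,0->3,1=2,2->3] -> levels [5 6 6 7]
  -> period-2 cycle (repeats step 4); tank 2 never drops to <=2
Tank 2 never reaches <=2 within 15 steps

Answer: -1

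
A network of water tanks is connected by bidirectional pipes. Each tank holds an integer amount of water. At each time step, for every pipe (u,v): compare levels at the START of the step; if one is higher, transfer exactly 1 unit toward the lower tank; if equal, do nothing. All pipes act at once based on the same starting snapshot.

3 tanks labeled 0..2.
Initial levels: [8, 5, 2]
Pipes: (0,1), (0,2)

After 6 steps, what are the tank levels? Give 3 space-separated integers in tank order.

Answer: 5 5 5

Derivation:
Step 1: flows [0->1,0->2] -> levels [6 6 3]
Step 2: flows [0=1,0->2] -> levels [5 6 4]
Step 3: flows [1->0,0->2] -> levels [5 5 5]
Step 4: flows [0=1,0=2] -> levels [5 5 5]
  -> stable; steps 5..6 unchanged -> [5 5 5]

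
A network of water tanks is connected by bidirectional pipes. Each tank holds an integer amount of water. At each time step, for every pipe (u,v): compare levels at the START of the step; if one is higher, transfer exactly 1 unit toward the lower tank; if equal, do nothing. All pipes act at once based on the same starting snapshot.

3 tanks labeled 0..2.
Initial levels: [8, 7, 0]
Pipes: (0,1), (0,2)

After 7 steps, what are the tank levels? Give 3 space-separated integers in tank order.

Answer: 5 5 5

Derivation:
Step 1: flows [0->1,0->2] -> levels [6 8 1]
Step 2: flows [1->0,0->2] -> levels [6 7 2]
Step 3: flows [1->0,0->2] -> levels [6 6 3]
Step 4: flows [0=1,0->2] -> levels [5 6 4]
Step 5: flows [1->0,0->2] -> levels [5 5 5]
Step 6: flows [0=1,0=2] -> levels [5 5 5]
  -> stable; steps 7..7 unchanged -> [5 5 5]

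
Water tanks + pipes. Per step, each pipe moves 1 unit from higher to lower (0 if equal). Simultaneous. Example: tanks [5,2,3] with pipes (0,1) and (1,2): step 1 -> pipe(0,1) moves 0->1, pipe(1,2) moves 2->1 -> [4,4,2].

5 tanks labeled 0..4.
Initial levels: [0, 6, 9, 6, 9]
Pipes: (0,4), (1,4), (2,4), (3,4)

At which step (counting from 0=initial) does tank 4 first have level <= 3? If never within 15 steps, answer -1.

Step 1: flows [4->0,4->1,2=4,4->3] -> levels [1 7 9 7 6]
Step 2: flows [4->0,1->4,2->4,3->4] -> levels [2 6 8 6 8]
Step 3: flows [4->0,4->1,2=4,4->3] -> levels [3 7 8 7 5]
Step 4: flows [4->0,1->4,2->4,3->4] -> levels [4 6 7 6 7]
Step 5: flows [4->0,4->1,2=4,4->3] -> levels [5 7 7 7 4]
Step 6: flows [0->4,1->4,2->4,3->4] -> levels [4 6 6 6 8]
Step 7: flows [4->0,4->1,4->2,4->3] -> levels [5 7 7 7 4]
  -> period-2 cycle (repeats step 5); tank 4 never drops to <=3
Tank 4 never reaches <=3 within 15 steps

Answer: -1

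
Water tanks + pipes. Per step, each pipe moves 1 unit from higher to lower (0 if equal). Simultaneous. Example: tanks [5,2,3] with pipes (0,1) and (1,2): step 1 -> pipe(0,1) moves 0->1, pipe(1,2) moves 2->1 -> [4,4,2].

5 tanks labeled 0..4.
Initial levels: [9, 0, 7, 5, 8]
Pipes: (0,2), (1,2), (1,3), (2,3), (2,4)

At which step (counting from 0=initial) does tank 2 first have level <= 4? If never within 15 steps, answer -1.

Answer: 6

Derivation:
Step 1: flows [0->2,2->1,3->1,2->3,4->2] -> levels [8 2 7 5 7]
Step 2: flows [0->2,2->1,3->1,2->3,2=4] -> levels [7 4 6 5 7]
Step 3: flows [0->2,2->1,3->1,2->3,4->2] -> levels [6 6 6 5 6]
Step 4: flows [0=2,1=2,1->3,2->3,2=4] -> levels [6 5 5 7 6]
Step 5: flows [0->2,1=2,3->1,3->2,4->2] -> levels [5 6 8 5 5]
Step 6: flows [2->0,2->1,1->3,2->3,2->4] -> levels [6 6 4 7 6]
Tank 2 first reaches <=4 at step 6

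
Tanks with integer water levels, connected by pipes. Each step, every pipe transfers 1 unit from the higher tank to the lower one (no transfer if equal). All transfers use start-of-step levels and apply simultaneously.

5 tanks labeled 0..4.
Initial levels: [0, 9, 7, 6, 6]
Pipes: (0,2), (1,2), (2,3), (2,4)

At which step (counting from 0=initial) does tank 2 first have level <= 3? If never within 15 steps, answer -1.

Step 1: flows [2->0,1->2,2->3,2->4] -> levels [1 8 5 7 7]
Step 2: flows [2->0,1->2,3->2,4->2] -> levels [2 7 7 6 6]
Step 3: flows [2->0,1=2,2->3,2->4] -> levels [3 7 4 7 7]
Step 4: flows [2->0,1->2,3->2,4->2] -> levels [4 6 6 6 6]
Step 5: flows [2->0,1=2,2=3,2=4] -> levels [5 6 5 6 6]
Step 6: flows [0=2,1->2,3->2,4->2] -> levels [5 5 8 5 5]
Step 7: flows [2->0,2->1,2->3,2->4] -> levels [6 6 4 6 6]
Step 8: flows [0->2,1->2,3->2,4->2] -> levels [5 5 8 5 5]
  -> period-2 cycle (repeats step 6); tank 2 never drops to <=3
Tank 2 never reaches <=3 within 15 steps

Answer: -1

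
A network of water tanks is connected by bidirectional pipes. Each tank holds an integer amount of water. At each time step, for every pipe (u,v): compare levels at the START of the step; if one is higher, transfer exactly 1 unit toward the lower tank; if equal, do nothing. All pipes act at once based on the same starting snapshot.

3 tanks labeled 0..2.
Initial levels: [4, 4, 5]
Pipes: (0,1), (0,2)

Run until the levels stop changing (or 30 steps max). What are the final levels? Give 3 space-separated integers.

Step 1: flows [0=1,2->0] -> levels [5 4 4]
Step 2: flows [0->1,0->2] -> levels [3 5 5]
Step 3: flows [1->0,2->0] -> levels [5 4 4]
  -> period-2 cycle: step 3 state = step 1 state; never stabilizes
  -> state at step 30: (30-1) mod 2 = 1, same as step 2 -> [3 5 5]

Answer: 3 5 5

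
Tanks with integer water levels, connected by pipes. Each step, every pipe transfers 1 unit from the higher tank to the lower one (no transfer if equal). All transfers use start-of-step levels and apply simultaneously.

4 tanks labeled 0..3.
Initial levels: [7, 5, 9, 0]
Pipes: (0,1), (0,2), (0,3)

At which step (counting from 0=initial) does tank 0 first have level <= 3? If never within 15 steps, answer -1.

Answer: 6

Derivation:
Step 1: flows [0->1,2->0,0->3] -> levels [6 6 8 1]
Step 2: flows [0=1,2->0,0->3] -> levels [6 6 7 2]
Step 3: flows [0=1,2->0,0->3] -> levels [6 6 6 3]
Step 4: flows [0=1,0=2,0->3] -> levels [5 6 6 4]
Step 5: flows [1->0,2->0,0->3] -> levels [6 5 5 5]
Step 6: flows [0->1,0->2,0->3] -> levels [3 6 6 6]
Tank 0 first reaches <=3 at step 6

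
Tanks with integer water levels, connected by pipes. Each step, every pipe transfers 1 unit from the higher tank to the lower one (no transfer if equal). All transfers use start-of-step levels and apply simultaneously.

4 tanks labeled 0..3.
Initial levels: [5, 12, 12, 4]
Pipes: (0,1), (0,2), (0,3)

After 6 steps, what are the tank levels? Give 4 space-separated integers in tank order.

Step 1: flows [1->0,2->0,0->3] -> levels [6 11 11 5]
Step 2: flows [1->0,2->0,0->3] -> levels [7 10 10 6]
Step 3: flows [1->0,2->0,0->3] -> levels [8 9 9 7]
Step 4: flows [1->0,2->0,0->3] -> levels [9 8 8 8]
Step 5: flows [0->1,0->2,0->3] -> levels [6 9 9 9]
Step 6: flows [1->0,2->0,3->0] -> levels [9 8 8 8]

Answer: 9 8 8 8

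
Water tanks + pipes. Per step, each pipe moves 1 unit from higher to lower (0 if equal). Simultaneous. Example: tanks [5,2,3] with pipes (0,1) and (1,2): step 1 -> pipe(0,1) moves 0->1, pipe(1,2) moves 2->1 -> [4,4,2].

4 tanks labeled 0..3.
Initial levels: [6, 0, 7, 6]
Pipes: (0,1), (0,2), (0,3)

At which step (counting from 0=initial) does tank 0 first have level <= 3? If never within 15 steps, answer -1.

Answer: 4

Derivation:
Step 1: flows [0->1,2->0,0=3] -> levels [6 1 6 6]
Step 2: flows [0->1,0=2,0=3] -> levels [5 2 6 6]
Step 3: flows [0->1,2->0,3->0] -> levels [6 3 5 5]
Step 4: flows [0->1,0->2,0->3] -> levels [3 4 6 6]
Tank 0 first reaches <=3 at step 4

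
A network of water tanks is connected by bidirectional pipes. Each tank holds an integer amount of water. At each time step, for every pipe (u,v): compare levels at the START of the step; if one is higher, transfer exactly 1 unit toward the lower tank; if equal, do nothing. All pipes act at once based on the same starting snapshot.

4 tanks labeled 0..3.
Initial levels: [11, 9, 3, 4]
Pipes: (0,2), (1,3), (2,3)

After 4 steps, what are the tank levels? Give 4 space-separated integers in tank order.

Step 1: flows [0->2,1->3,3->2] -> levels [10 8 5 4]
Step 2: flows [0->2,1->3,2->3] -> levels [9 7 5 6]
Step 3: flows [0->2,1->3,3->2] -> levels [8 6 7 6]
Step 4: flows [0->2,1=3,2->3] -> levels [7 6 7 7]

Answer: 7 6 7 7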